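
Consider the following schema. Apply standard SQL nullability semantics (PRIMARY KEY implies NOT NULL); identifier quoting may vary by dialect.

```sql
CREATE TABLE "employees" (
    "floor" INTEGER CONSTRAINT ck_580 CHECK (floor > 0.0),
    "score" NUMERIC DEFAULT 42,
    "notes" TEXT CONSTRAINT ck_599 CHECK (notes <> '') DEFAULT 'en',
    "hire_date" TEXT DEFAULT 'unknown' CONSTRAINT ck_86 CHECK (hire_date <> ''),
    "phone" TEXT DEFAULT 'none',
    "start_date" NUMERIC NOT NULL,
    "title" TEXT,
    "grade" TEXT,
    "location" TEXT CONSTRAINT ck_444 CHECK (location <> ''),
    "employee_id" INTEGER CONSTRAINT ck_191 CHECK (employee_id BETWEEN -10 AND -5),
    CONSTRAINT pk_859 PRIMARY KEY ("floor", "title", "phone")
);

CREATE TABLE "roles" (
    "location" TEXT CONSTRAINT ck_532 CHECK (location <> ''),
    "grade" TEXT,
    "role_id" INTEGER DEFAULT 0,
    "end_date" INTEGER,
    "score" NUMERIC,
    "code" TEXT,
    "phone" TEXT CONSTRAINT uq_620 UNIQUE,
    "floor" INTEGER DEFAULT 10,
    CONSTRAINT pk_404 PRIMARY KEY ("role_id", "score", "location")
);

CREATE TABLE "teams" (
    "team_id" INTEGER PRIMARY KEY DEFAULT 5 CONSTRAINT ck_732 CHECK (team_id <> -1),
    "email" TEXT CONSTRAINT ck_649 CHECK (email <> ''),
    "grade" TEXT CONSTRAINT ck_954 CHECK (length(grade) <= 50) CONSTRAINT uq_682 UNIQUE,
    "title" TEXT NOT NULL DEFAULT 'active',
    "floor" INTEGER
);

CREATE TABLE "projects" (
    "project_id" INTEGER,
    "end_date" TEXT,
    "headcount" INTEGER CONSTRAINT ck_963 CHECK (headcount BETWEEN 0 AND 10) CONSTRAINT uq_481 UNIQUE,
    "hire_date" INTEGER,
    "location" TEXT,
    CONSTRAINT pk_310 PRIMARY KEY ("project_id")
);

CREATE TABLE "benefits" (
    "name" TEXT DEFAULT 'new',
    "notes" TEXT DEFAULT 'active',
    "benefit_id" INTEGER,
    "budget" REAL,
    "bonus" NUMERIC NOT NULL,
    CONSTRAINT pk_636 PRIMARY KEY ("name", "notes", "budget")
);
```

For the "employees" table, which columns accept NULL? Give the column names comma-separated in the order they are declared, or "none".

- floor: part of the PRIMARY KEY, which implies NOT NULL → not nullable.
- score: DEFAULT only fills an omitted column; an explicit NULL is still allowed → nullable.
- notes: CHECK does not forbid NULL (a CHECK constraint passes when its expression is NULL) → nullable.
- hire_date: CHECK does not forbid NULL (a CHECK constraint passes when its expression is NULL) → nullable.
- phone: part of the PRIMARY KEY, which implies NOT NULL → not nullable.
- start_date: declared NOT NULL → not nullable.
- title: part of the PRIMARY KEY, which implies NOT NULL → not nullable.
- grade: no NOT NULL constraint applies → nullable.
- location: CHECK does not forbid NULL (a CHECK constraint passes when its expression is NULL) → nullable.
- employee_id: CHECK does not forbid NULL (a CHECK constraint passes when its expression is NULL) → nullable.

score, notes, hire_date, grade, location, employee_id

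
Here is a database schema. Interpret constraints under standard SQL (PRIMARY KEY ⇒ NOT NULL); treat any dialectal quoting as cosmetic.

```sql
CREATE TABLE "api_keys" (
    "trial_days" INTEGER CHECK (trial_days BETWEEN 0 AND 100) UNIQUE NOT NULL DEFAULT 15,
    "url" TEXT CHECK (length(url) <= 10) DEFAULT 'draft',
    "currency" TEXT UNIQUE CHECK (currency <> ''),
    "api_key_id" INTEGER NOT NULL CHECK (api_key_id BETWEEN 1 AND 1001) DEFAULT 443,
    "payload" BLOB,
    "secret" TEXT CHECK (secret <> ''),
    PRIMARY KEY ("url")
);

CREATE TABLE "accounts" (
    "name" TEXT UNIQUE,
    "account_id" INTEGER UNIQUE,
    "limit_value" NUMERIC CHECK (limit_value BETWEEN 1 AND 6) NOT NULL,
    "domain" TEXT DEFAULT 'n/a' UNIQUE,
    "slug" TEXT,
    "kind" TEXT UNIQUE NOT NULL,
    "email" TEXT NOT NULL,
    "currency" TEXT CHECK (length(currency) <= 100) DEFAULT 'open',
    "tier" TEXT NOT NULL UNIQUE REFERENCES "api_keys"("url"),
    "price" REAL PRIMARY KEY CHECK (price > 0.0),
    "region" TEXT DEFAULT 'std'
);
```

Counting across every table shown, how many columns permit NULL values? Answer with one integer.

9

api_keys: 3 nullable (currency, payload, secret — PK (url) and explicit NOT NULL columns excluded).
accounts: 6 nullable (name, account_id, domain, slug, currency, region — PK (price) and explicit NOT NULL columns excluded).
Total: 3 + 6 = 9.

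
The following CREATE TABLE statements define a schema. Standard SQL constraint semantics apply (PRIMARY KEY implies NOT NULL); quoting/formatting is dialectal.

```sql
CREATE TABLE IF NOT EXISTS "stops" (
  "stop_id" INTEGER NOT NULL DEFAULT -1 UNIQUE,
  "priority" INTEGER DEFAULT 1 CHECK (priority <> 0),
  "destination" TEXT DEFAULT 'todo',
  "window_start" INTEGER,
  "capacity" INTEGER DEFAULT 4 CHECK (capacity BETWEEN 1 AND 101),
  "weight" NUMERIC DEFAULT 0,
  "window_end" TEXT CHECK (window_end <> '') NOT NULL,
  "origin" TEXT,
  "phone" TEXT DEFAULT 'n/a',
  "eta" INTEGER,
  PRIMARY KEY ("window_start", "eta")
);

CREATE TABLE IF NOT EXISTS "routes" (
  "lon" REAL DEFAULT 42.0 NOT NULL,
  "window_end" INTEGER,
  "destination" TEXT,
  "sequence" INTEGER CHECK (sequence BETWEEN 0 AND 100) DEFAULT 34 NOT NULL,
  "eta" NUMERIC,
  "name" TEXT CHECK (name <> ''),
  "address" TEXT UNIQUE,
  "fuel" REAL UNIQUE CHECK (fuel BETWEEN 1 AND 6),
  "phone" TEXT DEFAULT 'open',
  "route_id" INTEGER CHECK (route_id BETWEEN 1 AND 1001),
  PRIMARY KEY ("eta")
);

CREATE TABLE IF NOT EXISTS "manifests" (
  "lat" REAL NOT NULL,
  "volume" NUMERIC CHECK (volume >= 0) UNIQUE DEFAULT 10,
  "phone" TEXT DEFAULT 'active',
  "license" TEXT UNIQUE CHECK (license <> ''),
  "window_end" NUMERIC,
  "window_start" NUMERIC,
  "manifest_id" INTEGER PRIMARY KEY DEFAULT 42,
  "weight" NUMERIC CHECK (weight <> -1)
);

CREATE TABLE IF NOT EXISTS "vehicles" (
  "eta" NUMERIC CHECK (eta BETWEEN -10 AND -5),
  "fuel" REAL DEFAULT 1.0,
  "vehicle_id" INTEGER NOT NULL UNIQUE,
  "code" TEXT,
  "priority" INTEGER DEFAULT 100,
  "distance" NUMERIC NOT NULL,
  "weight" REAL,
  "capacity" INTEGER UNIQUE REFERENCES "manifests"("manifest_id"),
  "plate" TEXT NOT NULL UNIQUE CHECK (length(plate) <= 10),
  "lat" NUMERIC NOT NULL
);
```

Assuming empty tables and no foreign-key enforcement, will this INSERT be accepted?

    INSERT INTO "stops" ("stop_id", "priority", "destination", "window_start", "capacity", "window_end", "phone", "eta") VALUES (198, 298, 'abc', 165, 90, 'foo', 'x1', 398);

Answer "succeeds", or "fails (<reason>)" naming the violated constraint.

NOT NULL columns: eta is supplied; stop_id is supplied; window_end is supplied; window_start is supplied.
CHECK constraints: 298 satisfies (priority <> 0); 90 satisfies (capacity BETWEEN 1 AND 101); 'foo' satisfies (window_end <> '').
No constraint is violated.

succeeds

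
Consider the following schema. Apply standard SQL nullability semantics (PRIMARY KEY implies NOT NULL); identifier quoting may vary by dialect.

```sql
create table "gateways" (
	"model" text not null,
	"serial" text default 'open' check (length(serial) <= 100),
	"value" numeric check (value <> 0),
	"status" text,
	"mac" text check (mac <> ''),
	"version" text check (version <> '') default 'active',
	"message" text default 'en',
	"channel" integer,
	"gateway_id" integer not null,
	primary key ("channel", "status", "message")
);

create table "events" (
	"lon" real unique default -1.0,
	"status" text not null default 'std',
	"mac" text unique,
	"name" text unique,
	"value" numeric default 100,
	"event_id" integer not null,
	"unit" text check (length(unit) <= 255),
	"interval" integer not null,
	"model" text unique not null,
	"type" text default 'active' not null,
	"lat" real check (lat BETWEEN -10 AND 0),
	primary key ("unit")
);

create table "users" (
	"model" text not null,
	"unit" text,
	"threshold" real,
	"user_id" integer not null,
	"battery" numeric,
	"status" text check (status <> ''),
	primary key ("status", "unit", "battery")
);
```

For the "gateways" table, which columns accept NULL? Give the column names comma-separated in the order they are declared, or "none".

- model: declared NOT NULL → not nullable.
- serial: CHECK does not forbid NULL (a CHECK constraint passes when its expression is NULL) → nullable.
- value: CHECK does not forbid NULL (a CHECK constraint passes when its expression is NULL) → nullable.
- status: part of the PRIMARY KEY, which implies NOT NULL → not nullable.
- mac: CHECK does not forbid NULL (a CHECK constraint passes when its expression is NULL) → nullable.
- version: CHECK does not forbid NULL (a CHECK constraint passes when its expression is NULL) → nullable.
- message: part of the PRIMARY KEY, which implies NOT NULL → not nullable.
- channel: part of the PRIMARY KEY, which implies NOT NULL → not nullable.
- gateway_id: declared NOT NULL → not nullable.

serial, value, mac, version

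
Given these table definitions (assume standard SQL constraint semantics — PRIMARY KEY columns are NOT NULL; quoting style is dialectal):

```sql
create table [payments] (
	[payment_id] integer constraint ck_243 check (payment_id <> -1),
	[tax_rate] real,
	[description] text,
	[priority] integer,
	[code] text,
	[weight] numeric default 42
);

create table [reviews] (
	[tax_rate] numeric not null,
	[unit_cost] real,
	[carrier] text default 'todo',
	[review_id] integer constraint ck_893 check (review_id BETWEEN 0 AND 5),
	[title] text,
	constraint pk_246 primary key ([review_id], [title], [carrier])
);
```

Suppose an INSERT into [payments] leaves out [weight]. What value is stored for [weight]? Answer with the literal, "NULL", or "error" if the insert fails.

42

weight has an explicit DEFAULT 42.
When the column is omitted from an INSERT, that default is used.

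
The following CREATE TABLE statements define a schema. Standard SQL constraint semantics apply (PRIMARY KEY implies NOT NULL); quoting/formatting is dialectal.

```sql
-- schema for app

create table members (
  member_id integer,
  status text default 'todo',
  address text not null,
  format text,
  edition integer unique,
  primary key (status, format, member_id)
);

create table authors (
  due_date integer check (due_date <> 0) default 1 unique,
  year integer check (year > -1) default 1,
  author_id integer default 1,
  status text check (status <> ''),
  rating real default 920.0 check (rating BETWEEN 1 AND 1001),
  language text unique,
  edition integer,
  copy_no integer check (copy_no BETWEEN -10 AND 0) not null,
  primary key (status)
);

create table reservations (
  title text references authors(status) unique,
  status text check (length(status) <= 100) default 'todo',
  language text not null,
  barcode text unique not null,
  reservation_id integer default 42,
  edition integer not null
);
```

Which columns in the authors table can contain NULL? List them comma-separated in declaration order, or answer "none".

due_date, year, author_id, rating, language, edition

- due_date: CHECK does not forbid NULL (a CHECK constraint passes when its expression is NULL) → nullable.
- year: CHECK does not forbid NULL (a CHECK constraint passes when its expression is NULL) → nullable.
- author_id: DEFAULT only fills an omitted column; an explicit NULL is still allowed → nullable.
- status: part of the PRIMARY KEY, which implies NOT NULL → not nullable.
- rating: CHECK does not forbid NULL (a CHECK constraint passes when its expression is NULL) → nullable.
- language: UNIQUE does not imply NOT NULL → nullable.
- edition: no NOT NULL constraint applies → nullable.
- copy_no: declared NOT NULL → not nullable.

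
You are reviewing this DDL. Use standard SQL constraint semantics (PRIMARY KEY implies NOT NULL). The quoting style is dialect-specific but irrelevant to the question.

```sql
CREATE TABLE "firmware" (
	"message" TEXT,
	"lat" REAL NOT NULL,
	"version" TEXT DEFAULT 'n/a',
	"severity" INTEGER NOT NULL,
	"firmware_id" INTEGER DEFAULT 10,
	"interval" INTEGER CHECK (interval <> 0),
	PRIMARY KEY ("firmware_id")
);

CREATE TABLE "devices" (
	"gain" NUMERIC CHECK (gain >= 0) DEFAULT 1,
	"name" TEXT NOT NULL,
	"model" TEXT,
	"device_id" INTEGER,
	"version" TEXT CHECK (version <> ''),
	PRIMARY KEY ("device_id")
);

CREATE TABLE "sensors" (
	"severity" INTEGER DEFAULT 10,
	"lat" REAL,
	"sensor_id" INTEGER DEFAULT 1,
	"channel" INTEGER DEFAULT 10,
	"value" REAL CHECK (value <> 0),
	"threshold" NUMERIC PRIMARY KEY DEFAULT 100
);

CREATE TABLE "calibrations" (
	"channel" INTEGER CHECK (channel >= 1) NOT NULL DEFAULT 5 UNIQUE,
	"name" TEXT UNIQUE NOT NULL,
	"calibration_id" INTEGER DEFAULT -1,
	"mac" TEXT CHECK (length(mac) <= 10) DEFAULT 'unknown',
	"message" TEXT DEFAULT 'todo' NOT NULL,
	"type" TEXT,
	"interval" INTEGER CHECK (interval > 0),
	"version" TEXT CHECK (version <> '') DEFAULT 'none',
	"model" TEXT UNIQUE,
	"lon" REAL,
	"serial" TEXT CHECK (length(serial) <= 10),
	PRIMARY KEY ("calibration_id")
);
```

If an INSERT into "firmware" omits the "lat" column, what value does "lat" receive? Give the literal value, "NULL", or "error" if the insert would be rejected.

error

lat has no DEFAULT clause.
Omitting it would insert NULL, but it is declared NOT NULL, so the INSERT fails.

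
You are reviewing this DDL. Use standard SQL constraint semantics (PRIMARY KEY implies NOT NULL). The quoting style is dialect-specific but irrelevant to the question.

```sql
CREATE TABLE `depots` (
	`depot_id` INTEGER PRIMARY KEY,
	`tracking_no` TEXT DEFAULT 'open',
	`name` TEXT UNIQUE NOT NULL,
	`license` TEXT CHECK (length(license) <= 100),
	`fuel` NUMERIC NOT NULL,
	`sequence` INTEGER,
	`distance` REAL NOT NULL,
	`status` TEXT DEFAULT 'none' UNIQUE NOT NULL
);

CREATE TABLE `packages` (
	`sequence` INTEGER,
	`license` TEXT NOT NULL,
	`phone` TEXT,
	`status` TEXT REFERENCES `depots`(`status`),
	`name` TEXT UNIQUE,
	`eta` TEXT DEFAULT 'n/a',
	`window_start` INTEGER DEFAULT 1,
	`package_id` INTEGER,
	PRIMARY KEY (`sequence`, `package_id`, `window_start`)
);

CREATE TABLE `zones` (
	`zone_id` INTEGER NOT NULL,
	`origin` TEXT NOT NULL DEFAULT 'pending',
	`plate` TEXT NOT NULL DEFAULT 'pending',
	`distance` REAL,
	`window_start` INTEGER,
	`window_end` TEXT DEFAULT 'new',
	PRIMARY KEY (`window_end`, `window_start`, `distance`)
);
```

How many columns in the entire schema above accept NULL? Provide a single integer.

depots: 3 nullable (tracking_no, license, sequence — PK (depot_id) and explicit NOT NULL columns excluded).
packages: 4 nullable (phone, status, name, eta — PK (sequence, package_id, window_start) and explicit NOT NULL columns excluded).
zones: 0 nullable (none — PK (window_end, window_start, distance) and explicit NOT NULL columns excluded).
Total: 3 + 4 + 0 = 7.

7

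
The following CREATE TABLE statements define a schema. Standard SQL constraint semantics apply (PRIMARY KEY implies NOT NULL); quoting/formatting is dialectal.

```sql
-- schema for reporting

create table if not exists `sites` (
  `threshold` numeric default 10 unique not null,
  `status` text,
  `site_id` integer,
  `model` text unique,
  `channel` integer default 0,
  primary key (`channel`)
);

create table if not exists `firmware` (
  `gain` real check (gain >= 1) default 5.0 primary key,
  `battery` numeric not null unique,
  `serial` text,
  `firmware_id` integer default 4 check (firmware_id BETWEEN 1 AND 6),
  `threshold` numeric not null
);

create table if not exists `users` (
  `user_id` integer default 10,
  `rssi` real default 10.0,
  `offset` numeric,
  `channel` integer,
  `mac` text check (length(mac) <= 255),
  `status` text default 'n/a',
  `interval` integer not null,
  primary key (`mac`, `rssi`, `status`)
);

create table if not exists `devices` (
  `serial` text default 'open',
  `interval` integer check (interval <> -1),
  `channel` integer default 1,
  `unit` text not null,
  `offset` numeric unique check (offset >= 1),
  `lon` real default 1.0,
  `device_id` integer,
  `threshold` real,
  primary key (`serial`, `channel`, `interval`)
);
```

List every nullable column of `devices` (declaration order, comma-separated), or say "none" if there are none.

offset, lon, device_id, threshold

- serial: part of the PRIMARY KEY, which implies NOT NULL → not nullable.
- interval: part of the PRIMARY KEY, which implies NOT NULL → not nullable.
- channel: part of the PRIMARY KEY, which implies NOT NULL → not nullable.
- unit: declared NOT NULL → not nullable.
- offset: CHECK does not forbid NULL (a CHECK constraint passes when its expression is NULL) → nullable.
- lon: DEFAULT only fills an omitted column; an explicit NULL is still allowed → nullable.
- device_id: no NOT NULL constraint applies → nullable.
- threshold: no NOT NULL constraint applies → nullable.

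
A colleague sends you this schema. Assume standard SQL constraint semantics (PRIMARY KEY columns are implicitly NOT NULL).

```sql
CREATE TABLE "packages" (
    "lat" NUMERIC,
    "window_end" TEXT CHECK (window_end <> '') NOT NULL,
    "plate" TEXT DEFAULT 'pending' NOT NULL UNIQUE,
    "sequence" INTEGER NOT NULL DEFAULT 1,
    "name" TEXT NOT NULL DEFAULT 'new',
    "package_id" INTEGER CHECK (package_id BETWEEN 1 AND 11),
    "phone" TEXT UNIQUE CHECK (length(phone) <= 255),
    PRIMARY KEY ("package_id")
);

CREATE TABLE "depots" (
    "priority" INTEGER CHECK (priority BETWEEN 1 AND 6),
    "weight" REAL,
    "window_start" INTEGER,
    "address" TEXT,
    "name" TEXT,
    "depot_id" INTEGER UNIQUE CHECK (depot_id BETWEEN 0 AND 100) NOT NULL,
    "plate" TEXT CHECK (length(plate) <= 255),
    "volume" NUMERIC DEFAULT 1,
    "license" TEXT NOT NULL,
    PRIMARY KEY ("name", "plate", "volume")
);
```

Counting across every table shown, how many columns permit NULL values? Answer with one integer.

packages: 2 nullable (lat, phone — PK (package_id) and explicit NOT NULL columns excluded).
depots: 4 nullable (priority, weight, window_start, address — PK (name, plate, volume) and explicit NOT NULL columns excluded).
Total: 2 + 4 = 6.

6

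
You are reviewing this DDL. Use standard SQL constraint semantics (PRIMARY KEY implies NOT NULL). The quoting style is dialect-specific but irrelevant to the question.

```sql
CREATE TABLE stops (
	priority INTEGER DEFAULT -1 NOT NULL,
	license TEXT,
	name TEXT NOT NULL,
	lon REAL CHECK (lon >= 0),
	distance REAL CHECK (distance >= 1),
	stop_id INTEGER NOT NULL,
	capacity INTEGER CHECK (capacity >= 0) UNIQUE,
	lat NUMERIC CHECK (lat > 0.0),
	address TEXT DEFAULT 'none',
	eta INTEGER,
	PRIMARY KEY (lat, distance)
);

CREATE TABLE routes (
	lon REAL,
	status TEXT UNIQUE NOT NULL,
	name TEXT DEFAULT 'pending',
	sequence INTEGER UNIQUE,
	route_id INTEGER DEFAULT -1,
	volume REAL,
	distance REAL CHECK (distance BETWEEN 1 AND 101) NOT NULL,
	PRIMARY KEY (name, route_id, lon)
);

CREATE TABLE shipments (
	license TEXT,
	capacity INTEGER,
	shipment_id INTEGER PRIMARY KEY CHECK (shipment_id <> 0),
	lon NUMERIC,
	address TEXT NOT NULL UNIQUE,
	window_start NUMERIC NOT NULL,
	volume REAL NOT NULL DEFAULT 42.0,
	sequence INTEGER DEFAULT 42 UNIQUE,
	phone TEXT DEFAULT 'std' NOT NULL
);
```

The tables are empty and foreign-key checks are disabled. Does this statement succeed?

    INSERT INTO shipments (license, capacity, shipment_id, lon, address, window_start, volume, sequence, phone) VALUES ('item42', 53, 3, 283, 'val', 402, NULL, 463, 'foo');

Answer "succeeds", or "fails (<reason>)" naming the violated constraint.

volume is explicitly set to NULL, but volume is declared NOT NULL.

fails (NOT NULL on volume)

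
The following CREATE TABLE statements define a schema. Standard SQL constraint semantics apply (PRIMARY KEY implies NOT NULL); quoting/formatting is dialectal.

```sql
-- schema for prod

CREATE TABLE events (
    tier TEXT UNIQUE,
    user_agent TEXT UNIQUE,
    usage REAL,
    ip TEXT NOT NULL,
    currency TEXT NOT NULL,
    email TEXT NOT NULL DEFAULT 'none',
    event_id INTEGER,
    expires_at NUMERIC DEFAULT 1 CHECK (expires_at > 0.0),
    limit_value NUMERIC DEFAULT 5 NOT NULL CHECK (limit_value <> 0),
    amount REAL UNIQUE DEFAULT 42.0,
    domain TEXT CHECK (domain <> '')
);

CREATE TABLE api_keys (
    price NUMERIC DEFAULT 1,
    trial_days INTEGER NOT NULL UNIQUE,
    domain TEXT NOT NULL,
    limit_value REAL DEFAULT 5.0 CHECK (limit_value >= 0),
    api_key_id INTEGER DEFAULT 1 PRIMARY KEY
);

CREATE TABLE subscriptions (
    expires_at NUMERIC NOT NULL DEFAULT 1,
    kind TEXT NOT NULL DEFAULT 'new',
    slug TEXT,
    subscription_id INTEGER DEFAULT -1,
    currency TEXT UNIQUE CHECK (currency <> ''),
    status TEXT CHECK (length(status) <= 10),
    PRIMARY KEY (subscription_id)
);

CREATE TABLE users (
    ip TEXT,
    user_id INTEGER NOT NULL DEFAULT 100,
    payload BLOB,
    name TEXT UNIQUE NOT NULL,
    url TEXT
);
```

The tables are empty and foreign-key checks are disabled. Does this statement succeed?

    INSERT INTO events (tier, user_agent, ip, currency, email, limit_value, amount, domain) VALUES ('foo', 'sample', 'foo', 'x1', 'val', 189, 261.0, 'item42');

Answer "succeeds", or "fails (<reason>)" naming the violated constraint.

succeeds

NOT NULL columns: currency is supplied; email is supplied; ip is supplied; limit_value is supplied.
CHECK constraints: 189 satisfies (limit_value <> 0); 'item42' satisfies (domain <> '').
No constraint is violated.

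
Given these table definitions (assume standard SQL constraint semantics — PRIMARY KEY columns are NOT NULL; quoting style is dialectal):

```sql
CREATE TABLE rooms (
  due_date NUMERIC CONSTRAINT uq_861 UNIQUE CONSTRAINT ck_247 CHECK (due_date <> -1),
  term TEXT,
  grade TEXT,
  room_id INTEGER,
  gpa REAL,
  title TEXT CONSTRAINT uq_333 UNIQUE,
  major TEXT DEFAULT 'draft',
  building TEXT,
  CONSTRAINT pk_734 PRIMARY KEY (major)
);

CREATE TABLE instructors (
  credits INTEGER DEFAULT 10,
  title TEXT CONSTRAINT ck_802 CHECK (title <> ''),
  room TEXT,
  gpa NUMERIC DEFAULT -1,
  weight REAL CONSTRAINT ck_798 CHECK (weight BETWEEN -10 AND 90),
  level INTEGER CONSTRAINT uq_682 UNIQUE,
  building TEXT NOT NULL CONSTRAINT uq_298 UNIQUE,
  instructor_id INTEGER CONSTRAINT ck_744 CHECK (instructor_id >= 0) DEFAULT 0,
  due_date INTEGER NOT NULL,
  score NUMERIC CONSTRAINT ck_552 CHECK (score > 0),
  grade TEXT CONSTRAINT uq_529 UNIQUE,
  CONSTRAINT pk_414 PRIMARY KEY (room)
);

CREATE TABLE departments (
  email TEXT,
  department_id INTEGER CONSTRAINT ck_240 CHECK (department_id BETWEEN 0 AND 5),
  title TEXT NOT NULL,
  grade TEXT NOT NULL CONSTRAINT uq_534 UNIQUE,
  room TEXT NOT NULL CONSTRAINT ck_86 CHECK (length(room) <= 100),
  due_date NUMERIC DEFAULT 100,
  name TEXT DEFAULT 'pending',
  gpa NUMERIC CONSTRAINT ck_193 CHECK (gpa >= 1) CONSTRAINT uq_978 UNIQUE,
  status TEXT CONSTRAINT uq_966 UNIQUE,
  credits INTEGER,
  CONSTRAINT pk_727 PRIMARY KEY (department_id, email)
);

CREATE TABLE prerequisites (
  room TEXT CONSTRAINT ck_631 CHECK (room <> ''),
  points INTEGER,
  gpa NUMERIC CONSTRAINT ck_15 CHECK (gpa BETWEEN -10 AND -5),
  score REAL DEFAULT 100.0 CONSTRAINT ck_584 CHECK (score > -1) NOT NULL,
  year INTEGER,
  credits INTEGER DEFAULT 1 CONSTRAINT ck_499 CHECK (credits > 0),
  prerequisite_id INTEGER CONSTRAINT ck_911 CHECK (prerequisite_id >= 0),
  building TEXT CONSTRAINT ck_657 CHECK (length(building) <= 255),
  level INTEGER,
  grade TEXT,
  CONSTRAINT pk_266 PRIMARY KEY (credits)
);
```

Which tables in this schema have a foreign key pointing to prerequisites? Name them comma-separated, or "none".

none

No REFERENCES clause anywhere in the schema names prerequisites.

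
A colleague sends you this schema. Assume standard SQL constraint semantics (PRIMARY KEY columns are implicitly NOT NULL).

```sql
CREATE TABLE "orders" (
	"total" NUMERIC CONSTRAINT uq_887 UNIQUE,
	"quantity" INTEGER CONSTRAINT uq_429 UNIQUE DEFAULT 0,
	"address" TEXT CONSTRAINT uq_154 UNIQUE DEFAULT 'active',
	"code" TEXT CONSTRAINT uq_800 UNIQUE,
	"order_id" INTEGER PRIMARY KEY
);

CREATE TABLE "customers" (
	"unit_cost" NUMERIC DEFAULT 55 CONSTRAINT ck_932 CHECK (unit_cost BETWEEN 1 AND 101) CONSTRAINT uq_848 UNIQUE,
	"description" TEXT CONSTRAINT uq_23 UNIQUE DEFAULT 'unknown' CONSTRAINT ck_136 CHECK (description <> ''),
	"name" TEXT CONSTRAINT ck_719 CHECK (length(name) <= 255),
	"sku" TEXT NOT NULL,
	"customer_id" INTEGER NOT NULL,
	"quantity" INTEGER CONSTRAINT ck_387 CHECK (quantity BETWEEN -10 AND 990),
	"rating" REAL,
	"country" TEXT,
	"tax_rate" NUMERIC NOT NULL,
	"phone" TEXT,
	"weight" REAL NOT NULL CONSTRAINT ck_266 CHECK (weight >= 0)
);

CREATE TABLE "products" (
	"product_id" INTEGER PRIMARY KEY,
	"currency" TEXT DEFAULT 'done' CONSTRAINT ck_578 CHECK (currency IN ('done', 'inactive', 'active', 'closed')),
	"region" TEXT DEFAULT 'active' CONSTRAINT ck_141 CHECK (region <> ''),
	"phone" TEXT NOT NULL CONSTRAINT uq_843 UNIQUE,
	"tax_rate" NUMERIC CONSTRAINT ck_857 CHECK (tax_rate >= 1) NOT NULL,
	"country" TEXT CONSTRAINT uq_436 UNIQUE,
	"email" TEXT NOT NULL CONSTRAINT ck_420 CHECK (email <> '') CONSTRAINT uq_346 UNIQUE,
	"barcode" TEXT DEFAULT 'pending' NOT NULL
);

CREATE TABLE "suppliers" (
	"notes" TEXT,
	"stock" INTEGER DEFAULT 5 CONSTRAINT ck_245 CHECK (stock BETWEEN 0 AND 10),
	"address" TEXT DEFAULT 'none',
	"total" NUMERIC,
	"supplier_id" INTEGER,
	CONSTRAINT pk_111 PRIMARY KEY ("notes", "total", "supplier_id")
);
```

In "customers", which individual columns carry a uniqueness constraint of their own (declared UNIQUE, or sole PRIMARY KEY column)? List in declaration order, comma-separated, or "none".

unit_cost, description

- unit_cost: declared UNIQUE → unique.
- description: declared UNIQUE → unique.
- name: no UNIQUE or single-column PK constraint.
- sku: no UNIQUE or single-column PK constraint.
- customer_id: no UNIQUE or single-column PK constraint.
- quantity: no UNIQUE or single-column PK constraint.
- rating: no UNIQUE or single-column PK constraint.
- country: no UNIQUE or single-column PK constraint.
- tax_rate: no UNIQUE or single-column PK constraint.
- phone: no UNIQUE or single-column PK constraint.
- weight: no UNIQUE or single-column PK constraint.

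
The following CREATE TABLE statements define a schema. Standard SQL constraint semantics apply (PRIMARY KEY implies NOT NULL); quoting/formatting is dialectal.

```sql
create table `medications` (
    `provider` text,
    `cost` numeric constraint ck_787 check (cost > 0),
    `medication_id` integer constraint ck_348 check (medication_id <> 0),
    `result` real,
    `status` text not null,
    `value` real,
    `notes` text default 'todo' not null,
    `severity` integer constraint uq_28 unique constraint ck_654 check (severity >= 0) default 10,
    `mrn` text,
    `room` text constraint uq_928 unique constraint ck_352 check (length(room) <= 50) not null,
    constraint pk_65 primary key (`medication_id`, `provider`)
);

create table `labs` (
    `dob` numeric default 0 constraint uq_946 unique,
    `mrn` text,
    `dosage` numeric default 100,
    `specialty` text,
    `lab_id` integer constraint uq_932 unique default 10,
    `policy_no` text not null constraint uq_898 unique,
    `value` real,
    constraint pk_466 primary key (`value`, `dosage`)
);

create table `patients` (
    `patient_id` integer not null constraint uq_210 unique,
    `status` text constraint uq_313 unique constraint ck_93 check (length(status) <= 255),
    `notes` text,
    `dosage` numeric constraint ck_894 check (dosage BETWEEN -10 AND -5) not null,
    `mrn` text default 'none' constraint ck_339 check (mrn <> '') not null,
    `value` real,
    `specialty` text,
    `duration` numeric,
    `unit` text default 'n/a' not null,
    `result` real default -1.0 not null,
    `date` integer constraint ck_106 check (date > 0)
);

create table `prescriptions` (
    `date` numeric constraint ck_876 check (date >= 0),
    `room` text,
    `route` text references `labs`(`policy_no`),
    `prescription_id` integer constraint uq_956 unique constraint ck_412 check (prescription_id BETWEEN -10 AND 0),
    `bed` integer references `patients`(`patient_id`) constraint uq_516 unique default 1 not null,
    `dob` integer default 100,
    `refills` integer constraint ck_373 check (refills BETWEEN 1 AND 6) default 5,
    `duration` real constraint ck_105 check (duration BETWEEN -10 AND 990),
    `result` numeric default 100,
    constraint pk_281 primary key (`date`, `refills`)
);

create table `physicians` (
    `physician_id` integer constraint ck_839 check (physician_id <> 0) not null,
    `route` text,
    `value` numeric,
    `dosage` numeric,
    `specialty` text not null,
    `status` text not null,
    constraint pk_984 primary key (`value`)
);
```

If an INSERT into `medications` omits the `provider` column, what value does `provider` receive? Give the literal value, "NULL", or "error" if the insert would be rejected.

error

provider has no DEFAULT clause.
Omitting it would insert NULL, but it is part of the PRIMARY KEY, so the INSERT fails.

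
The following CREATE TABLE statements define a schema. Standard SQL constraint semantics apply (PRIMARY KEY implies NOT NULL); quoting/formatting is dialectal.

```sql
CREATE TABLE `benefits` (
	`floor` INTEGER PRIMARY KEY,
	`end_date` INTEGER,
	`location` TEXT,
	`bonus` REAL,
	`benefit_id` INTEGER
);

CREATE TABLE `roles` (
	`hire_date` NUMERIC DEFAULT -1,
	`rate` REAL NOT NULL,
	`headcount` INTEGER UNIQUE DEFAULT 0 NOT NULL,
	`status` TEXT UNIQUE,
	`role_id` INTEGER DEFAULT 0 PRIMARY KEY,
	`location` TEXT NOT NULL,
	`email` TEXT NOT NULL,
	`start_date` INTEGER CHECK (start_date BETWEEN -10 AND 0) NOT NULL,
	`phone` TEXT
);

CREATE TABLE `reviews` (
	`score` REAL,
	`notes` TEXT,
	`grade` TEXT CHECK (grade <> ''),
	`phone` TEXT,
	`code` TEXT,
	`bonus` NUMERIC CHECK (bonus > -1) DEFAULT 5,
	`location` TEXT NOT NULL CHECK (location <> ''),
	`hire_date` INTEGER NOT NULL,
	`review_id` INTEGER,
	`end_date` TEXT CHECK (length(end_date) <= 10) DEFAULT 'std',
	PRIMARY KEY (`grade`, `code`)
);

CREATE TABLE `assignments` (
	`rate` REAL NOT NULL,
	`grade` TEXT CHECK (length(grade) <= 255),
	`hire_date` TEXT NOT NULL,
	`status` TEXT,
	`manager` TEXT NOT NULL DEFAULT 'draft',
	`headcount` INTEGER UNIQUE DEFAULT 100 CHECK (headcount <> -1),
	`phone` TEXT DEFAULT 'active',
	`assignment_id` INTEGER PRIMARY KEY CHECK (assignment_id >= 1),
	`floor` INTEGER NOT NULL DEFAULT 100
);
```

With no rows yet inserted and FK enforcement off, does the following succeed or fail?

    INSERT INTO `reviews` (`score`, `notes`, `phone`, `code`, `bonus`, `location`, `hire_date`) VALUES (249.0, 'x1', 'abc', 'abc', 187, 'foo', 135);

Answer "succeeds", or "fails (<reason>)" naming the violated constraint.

fails (NOT NULL on grade)

grade is omitted from the column list and has no DEFAULT, so it would receive NULL.
But grade is part of the PRIMARY KEY (implied NOT NULL).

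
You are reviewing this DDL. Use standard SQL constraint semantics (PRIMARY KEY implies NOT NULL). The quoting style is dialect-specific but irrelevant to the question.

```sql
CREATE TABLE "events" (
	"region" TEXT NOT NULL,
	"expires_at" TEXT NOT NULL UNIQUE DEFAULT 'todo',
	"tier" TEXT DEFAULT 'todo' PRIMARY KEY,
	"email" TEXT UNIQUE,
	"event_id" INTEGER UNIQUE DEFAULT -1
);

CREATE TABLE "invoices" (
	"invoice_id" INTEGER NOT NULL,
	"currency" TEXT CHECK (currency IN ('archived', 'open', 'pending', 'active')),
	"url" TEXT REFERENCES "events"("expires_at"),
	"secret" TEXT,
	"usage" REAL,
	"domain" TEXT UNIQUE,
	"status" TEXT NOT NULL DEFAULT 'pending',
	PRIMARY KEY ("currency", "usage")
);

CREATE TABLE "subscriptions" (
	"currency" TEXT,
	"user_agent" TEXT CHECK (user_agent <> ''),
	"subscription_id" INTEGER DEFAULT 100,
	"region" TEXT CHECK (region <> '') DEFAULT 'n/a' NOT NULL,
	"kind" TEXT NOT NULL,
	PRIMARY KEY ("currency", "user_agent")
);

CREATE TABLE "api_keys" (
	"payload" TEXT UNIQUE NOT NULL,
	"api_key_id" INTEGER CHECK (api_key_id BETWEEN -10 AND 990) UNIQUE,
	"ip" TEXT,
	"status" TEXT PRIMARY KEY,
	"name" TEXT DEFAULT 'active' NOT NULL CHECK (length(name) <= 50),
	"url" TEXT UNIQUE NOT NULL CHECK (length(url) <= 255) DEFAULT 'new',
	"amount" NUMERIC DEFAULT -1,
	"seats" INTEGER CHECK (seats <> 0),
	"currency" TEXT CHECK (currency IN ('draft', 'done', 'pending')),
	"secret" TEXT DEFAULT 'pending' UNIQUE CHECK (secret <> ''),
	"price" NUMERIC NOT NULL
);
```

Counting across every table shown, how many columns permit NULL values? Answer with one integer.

events: 2 nullable (email, event_id — PK (tier) and explicit NOT NULL columns excluded).
invoices: 3 nullable (url, secret, domain — PK (currency, usage) and explicit NOT NULL columns excluded).
subscriptions: 1 nullable (subscription_id — PK (currency, user_agent) and explicit NOT NULL columns excluded).
api_keys: 6 nullable (api_key_id, ip, amount, seats, currency, secret — PK (status) and explicit NOT NULL columns excluded).
Total: 2 + 3 + 1 + 6 = 12.

12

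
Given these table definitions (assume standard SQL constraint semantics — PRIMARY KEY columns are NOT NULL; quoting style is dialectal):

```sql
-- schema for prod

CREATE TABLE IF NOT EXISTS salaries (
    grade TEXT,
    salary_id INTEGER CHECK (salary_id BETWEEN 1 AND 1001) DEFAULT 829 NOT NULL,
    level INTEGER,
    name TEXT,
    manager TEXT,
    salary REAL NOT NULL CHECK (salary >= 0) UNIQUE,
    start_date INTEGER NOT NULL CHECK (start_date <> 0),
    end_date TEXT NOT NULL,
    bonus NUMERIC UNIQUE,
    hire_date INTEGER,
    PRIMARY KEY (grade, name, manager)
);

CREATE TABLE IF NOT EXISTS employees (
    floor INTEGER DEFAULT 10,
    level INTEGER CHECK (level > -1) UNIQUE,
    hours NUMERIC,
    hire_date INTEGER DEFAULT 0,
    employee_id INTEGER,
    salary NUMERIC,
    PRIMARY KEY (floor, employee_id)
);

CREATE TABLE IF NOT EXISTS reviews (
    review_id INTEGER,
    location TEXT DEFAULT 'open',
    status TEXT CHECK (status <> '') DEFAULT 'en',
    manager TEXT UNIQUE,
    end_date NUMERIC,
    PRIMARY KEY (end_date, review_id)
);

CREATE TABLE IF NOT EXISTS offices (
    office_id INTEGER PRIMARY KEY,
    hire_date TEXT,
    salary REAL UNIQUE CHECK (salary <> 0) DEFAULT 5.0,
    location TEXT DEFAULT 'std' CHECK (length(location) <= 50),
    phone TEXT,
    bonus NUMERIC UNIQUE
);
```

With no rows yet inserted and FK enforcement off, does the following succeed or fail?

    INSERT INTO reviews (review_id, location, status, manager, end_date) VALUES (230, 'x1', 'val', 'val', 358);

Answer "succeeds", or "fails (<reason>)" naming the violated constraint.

NOT NULL columns: end_date is supplied; review_id is supplied.
CHECK constraints: 'val' satisfies (status <> '').
No constraint is violated.

succeeds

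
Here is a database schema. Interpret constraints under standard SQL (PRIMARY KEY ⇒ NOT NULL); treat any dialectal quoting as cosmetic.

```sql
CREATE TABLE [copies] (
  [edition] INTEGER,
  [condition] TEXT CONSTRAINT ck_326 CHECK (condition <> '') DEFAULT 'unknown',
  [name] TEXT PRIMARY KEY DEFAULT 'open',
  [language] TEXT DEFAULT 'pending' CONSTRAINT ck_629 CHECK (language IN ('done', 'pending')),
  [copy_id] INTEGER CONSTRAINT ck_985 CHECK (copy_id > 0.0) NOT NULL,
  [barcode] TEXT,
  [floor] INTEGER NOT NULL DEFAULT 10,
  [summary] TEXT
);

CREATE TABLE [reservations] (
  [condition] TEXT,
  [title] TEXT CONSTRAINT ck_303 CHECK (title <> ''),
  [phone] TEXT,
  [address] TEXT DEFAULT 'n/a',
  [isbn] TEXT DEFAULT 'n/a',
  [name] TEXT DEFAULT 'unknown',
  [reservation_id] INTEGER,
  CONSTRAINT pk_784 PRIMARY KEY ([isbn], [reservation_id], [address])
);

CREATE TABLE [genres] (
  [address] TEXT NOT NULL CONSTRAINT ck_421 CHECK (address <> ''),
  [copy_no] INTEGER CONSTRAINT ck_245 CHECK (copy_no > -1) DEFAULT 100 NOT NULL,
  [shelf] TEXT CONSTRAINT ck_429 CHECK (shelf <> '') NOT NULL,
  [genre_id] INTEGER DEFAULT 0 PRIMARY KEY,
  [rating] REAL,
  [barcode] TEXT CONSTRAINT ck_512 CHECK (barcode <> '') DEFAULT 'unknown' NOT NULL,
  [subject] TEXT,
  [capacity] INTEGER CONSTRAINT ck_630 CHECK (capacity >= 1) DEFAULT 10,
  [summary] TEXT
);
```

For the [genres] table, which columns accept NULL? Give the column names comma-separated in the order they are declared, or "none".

- address: declared NOT NULL → not nullable.
- copy_no: declared NOT NULL → not nullable.
- shelf: declared NOT NULL → not nullable.
- genre_id: part of the PRIMARY KEY, which implies NOT NULL → not nullable.
- rating: no NOT NULL constraint applies → nullable.
- barcode: declared NOT NULL → not nullable.
- subject: no NOT NULL constraint applies → nullable.
- capacity: CHECK does not forbid NULL (a CHECK constraint passes when its expression is NULL) → nullable.
- summary: no NOT NULL constraint applies → nullable.

rating, subject, capacity, summary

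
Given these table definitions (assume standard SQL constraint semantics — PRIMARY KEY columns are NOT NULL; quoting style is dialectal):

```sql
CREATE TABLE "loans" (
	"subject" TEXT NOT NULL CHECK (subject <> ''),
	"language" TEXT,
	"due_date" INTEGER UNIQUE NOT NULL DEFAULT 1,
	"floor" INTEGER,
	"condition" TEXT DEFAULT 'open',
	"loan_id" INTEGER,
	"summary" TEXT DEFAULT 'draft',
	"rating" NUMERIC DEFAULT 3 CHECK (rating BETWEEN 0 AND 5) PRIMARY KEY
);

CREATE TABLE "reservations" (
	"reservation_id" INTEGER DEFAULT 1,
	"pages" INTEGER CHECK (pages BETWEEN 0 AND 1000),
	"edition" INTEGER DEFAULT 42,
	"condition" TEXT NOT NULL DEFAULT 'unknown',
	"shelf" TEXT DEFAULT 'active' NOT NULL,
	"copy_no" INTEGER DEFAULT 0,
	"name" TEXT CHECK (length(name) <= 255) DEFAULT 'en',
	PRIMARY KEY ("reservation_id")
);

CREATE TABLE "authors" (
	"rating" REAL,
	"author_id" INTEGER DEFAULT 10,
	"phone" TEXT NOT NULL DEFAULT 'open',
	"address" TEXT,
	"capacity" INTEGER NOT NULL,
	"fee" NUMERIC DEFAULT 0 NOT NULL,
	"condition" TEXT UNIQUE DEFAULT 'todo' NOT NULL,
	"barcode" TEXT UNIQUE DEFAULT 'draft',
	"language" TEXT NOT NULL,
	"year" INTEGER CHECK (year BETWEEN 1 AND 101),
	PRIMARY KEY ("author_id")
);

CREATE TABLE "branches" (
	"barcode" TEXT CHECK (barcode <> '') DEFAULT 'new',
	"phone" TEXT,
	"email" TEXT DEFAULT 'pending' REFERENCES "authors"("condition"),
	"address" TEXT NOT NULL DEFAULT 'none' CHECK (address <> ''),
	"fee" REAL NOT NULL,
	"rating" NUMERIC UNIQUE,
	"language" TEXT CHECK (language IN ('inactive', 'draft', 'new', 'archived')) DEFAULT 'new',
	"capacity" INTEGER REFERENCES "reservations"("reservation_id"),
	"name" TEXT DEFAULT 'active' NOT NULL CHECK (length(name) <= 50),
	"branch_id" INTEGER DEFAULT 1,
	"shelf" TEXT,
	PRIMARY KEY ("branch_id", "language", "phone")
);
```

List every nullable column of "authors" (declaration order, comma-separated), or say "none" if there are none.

- rating: no NOT NULL constraint applies → nullable.
- author_id: part of the PRIMARY KEY, which implies NOT NULL → not nullable.
- phone: declared NOT NULL → not nullable.
- address: no NOT NULL constraint applies → nullable.
- capacity: declared NOT NULL → not nullable.
- fee: declared NOT NULL → not nullable.
- condition: declared NOT NULL → not nullable.
- barcode: UNIQUE does not imply NOT NULL → nullable.
- language: declared NOT NULL → not nullable.
- year: CHECK does not forbid NULL (a CHECK constraint passes when its expression is NULL) → nullable.

rating, address, barcode, year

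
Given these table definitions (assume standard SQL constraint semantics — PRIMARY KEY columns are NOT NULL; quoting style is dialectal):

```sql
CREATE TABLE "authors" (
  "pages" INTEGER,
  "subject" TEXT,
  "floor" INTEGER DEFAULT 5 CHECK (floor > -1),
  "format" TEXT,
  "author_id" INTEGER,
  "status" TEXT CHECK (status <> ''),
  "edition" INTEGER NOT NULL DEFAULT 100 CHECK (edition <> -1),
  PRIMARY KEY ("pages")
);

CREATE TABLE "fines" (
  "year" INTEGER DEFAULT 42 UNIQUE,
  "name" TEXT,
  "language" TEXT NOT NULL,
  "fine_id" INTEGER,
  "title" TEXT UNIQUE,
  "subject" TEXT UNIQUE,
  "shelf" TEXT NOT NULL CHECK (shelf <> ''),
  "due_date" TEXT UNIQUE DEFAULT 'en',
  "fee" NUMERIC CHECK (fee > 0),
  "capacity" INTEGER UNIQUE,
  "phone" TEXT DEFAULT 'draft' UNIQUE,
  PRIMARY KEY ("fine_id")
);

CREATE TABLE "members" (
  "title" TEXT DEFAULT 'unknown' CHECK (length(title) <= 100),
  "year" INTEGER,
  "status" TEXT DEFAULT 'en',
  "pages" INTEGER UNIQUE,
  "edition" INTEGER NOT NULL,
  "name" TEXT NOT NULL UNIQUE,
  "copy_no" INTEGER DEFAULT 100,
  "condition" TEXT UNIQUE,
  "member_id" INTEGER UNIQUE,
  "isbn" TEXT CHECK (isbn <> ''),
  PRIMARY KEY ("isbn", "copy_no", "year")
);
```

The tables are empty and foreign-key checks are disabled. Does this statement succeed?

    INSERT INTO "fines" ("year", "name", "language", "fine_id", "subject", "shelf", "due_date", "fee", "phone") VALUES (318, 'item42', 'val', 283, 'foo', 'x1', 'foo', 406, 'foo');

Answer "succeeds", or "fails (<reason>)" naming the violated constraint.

NOT NULL columns: fine_id is supplied; language is supplied; shelf is supplied.
CHECK constraints: 'x1' satisfies (shelf <> ''); 406 satisfies (fee > 0).
No constraint is violated.

succeeds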